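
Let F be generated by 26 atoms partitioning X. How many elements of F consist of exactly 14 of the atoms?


Each element of F is a union of some subset of the 26 atoms.
Elements that are unions of exactly 14 atoms correspond to 14-element subsets of the 26 atoms.
Count = C(26, 14) = 26! / (14! * 12!) = 9657700.


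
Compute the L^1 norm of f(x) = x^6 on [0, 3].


Step 1: ||f||_1 = (integral_0^3 |x^6|^1 dx)^(1/1)
     = (integral_0^3 x^6 dx)^(1/1)
Step 2: integral_0^3 x^6 dx = [x^7/(7)] from 0 to 3 = 3^7/7
     = 2187/7 = 312.428571
Step 3: ||f||_1 = (312.428571)^(1/1) = 312.428571


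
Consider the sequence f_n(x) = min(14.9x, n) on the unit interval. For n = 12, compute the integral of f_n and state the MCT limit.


f(x) = 14.9x on [0,1]; f_n(x) = min(14.9x, n). At n = 12:
Step 1: f(x) reaches 12 at x = 12/14.9 = 0.805369
Step 2: integral(f_12) = integral(14.9x, 0, 0.805369) + integral(12, 0.805369, 1)
       = 14.9*0.805369^2/2 + 12*(1 - 0.805369)
       = 4.832215 + 2.33557
       = 7.167785
Step 3: As n -> infinity, f_n increases to f, so by MCT integral(f_n) -> integral(f) = 14.9/2 = 7.45.
Convergence: integral(f_12) = 7.167785 -> 7.45 as n -> infinity


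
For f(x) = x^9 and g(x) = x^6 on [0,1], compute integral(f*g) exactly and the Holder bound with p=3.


Step 1: Exact integral of f*g = integral(x^15, 0, 1) = 1/16
     = 0.0625
Step 2: Holder bound with p=3, q=1.5:
  ||f||_p = (integral x^27 dx)^(1/3) = (1/28)^(1/3) = 0.329317
  ||g||_q = (integral x^9 dx)^(1/1.5) = (1/10)^(1/1.5) = 0.215443
Step 3: Holder bound = ||f||_p * ||g||_q = 0.329317 * 0.215443 = 0.070949
Verification: 0.0625 <= 0.070949 (Holder holds)


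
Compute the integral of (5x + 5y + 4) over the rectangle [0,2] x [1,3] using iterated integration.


By Fubini, integrate in x first, then y.
Step 1: Fix y, integrate over x in [0,2]:
  integral(5x + 5y + 4, x=0..2)
  = 5*(2^2 - 0^2)/2 + (5y + 4)*(2 - 0)
  = 10 + (5y + 4)*2
  = 10 + 10y + 8
  = 18 + 10y
Step 2: Integrate over y in [1,3]:
  integral(18 + 10y, y=1..3)
  = 18*2 + 10*(3^2 - 1^2)/2
  = 36 + 40
  = 76


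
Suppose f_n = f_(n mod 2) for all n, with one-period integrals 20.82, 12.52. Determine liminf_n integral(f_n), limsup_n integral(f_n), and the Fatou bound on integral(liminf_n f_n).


The sequence (integral(f_n)) is periodic with period 2, repeating the values 20.82, 12.52 indefinitely.
Step 1: For a periodic sequence, every tail (a_m, a_(m+1), ...) contains all 2 period values infinitely often.
Step 2: Hence inf of every tail = min of the period values = min(20.82, 12.52) = 12.52.
        liminf_n integral(f_n) = sup over m of (inf of tail from m) = 12.52.
Step 3: Similarly sup of every tail = max of the period values = 20.82.
        limsup_n integral(f_n) = 20.82.
Step 4: Fatou's lemma: integral(liminf_n f_n) <= liminf_n integral(f_n) = 12.52.
        So the integral of the pointwise liminf is at most 12.52.


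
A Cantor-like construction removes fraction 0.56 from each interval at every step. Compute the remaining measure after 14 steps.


Step 1: At each step, fraction remaining = 1 - 0.56 = 0.44
Step 2: After 14 steps, measure = (0.44)^14
Result = 1.019383e-05


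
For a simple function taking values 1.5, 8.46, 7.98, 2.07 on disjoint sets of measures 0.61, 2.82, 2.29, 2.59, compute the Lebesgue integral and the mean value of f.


Step 1: Integral = sum(value_i * measure_i)
= 1.5*0.61 + 8.46*2.82 + 7.98*2.29 + 2.07*2.59
= 0.915 + 23.8572 + 18.2742 + 5.3613
= 48.4077
Step 2: Total measure of domain = 0.61 + 2.82 + 2.29 + 2.59 = 8.31
Step 3: Average value = 48.4077 / 8.31 = 5.825235


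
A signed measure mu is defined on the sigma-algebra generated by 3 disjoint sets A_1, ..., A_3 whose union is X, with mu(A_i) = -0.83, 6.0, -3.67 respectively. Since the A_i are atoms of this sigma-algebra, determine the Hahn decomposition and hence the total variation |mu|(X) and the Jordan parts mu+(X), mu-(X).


Step 1: Every measurable set is a union of atoms (the cells / points), so a Hahn decomposition is
  obtained by grouping atoms by sign: P = union of atoms with mu > 0, N = union of the remaining atoms.
  Atoms in P (indices): 2;  atoms in N (indices): 1, 3
  Positive values: 6
  Negative values: -0.83, -3.67
Step 2: mu+(X) = mu(P) = sum of positive atom values = 6
Step 3: mu-(X) = -mu(N) = sum of |negative atom values| = 4.5
Step 4: |mu|(X) = mu+(X) + mu-(X) = 6 + 4.5 = 10.5


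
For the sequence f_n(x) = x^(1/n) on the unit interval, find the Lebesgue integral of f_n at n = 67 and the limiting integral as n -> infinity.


At n = 67: f_67(x) = x^(1/67).
Step 1: integral(x^(1/67), 0, 1) = [x^(1/67+1) / (1/67+1)] from 0 to 1
     = 1 / (1/67 + 1) = 1 / ((67+1)/67) = 67/(67+1)
     = 67/68 = 0.985294
Step 2: As n -> infinity, f_n(x) = x^(1/n) -> 1 for x in (0,1], and f_n is increasing in n.
By MCT, lim_n integral(f_n) = integral(lim_n f_n) = integral(1, 0, 1) = 1.
Step 3: Verify convergence: 67/68 = 0.985294 -> 1


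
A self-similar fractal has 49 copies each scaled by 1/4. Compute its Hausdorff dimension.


For a self-similar set with N copies scaled by 1/r:
dim_H = log(N)/log(r) = log(49)/log(4)
= 3.89182/1.386294
= 2.807355


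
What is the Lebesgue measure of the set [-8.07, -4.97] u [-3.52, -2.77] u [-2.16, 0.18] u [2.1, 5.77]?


For pairwise disjoint intervals, m(union) = sum of lengths.
= (-4.97 - -8.07) + (-2.77 - -3.52) + (0.18 - -2.16) + (5.77 - 2.1)
= 3.1 + 0.75 + 2.34 + 3.67
= 9.86


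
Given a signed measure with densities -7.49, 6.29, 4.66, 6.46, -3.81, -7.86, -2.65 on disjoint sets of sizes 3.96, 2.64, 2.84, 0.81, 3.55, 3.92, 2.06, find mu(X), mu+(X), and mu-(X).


Step 1: Compute signed measure on each set:
  Set 1: -7.49 * 3.96 = -29.6604
  Set 2: 6.29 * 2.64 = 16.6056
  Set 3: 4.66 * 2.84 = 13.2344
  Set 4: 6.46 * 0.81 = 5.2326
  Set 5: -3.81 * 3.55 = -13.5255
  Set 6: -7.86 * 3.92 = -30.8112
  Set 7: -2.65 * 2.06 = -5.459
Step 2: Total signed measure = (-29.6604) + (16.6056) + (13.2344) + (5.2326) + (-13.5255) + (-30.8112) + (-5.459)
     = -44.3835
Step 3: Positive part mu+(X) = sum of positive contributions = 35.0726
Step 4: Negative part mu-(X) = |sum of negative contributions| = 79.4561


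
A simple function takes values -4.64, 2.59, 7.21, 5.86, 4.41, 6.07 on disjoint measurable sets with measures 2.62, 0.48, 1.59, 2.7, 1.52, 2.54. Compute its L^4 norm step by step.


Step 1: Compute |f_i|^4 for each value:
  |-4.64|^4 = 463.523676
  |2.59|^4 = 44.998606
  |7.21|^4 = 2702.346653
  |5.86|^4 = 1179.208128
  |4.41|^4 = 378.228594
  |6.07|^4 = 1357.546656
Step 2: Multiply by measures and sum:
  463.523676 * 2.62 = 1214.432032
  44.998606 * 0.48 = 21.599331
  2702.346653 * 1.59 = 4296.731178
  1179.208128 * 2.7 = 3183.861946
  378.228594 * 1.52 = 574.907462
  1357.546656 * 2.54 = 3448.168506
Sum = 1214.432032 + 21.599331 + 4296.731178 + 3183.861946 + 574.907462 + 3448.168506 = 12739.700455
Step 3: Take the p-th root:
||f||_4 = (12739.700455)^(1/4) = 10.624043


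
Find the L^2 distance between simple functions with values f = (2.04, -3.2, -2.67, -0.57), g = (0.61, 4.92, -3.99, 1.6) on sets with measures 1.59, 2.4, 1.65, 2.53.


Step 1: Compute differences f_i - g_i:
  2.04 - 0.61 = 1.43
  -3.2 - 4.92 = -8.12
  -2.67 - -3.99 = 1.32
  -0.57 - 1.6 = -2.17
Step 2: Compute |diff|^2 * measure for each set:
  |1.43|^2 * 1.59 = 2.0449 * 1.59 = 3.251391
  |-8.12|^2 * 2.4 = 65.9344 * 2.4 = 158.24256
  |1.32|^2 * 1.65 = 1.7424 * 1.65 = 2.87496
  |-2.17|^2 * 2.53 = 4.7089 * 2.53 = 11.913517
Step 3: Sum = 176.282428
Step 4: ||f-g||_2 = (176.282428)^(1/2) = 13.277139


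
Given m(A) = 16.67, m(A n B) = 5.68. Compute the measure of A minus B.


m(A \ B) = m(A) - m(A n B)
= 16.67 - 5.68
= 10.99


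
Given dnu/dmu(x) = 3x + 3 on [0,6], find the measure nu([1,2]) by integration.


nu(A) = integral_A (dnu/dmu) dmu = integral_1^2 (3x + 3) dx
Step 1: Antiderivative F(x) = (3/2)x^2 + 3x
Step 2: F(2) = (3/2)*2^2 + 3*2 = 6 + 6 = 12
Step 3: F(1) = (3/2)*1^2 + 3*1 = 1.5 + 3 = 4.5
Step 4: nu([1,2]) = F(2) - F(1) = 12 - 4.5 = 7.5


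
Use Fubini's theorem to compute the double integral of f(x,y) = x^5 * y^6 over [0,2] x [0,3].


By Fubini's theorem, the double integral factors as a product of single integrals:
Step 1: integral_0^2 x^5 dx = [x^6/6] from 0 to 2
     = 2^6/6 = 10.666667
Step 2: integral_0^3 y^6 dy = [y^7/7] from 0 to 3
     = 3^7/7 = 312.428571
Step 3: Double integral = 10.666667 * 312.428571 = 3332.571429


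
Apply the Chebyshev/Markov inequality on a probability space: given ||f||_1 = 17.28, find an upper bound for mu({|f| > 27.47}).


Chebyshev/Markov inequality: mu(|f| > eps) <= (||f||_p / eps)^p
Step 1: ||f||_1 / eps = 17.28 / 27.47 = 0.62905
Step 2: Raise to power p = 1:
  (0.62905)^1 = 0.62905
Step 3: Therefore mu(|f| > 27.47) <= 0.62905


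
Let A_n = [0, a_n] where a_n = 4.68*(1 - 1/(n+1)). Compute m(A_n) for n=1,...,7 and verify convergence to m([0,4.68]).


By continuity of measure from below: if A_n increases to A, then m(A_n) -> m(A).
Here A = [0, 4.68], so m(A) = 4.68
Step 1: a_1 = 4.68*(1 - 1/2) = 2.34, m(A_1) = 2.34
Step 2: a_2 = 4.68*(1 - 1/3) = 3.12, m(A_2) = 3.12
Step 3: a_3 = 4.68*(1 - 1/4) = 3.51, m(A_3) = 3.51
Step 4: a_4 = 4.68*(1 - 1/5) = 3.744, m(A_4) = 3.744
Step 5: a_5 = 4.68*(1 - 1/6) = 3.9, m(A_5) = 3.9
Step 6: a_6 = 4.68*(1 - 1/7) = 4.0114, m(A_6) = 4.0114
Step 7: a_7 = 4.68*(1 - 1/8) = 4.095, m(A_7) = 4.095
Limit: m(A_n) -> m([0,4.68]) = 4.68


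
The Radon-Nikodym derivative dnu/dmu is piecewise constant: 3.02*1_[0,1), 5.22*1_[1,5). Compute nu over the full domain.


Integrate each piece of the Radon-Nikodym derivative:
Step 1: integral_0^1 3.02 dx = 3.02*(1-0) = 3.02*1 = 3.02
Step 2: integral_1^5 5.22 dx = 5.22*(5-1) = 5.22*4 = 20.88
Total: 3.02 + 20.88 = 23.9


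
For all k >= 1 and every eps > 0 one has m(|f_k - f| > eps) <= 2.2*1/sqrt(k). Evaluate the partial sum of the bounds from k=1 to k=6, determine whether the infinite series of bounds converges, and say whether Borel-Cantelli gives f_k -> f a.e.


Step 1: List the terms 2.2*1/sqrt(k) for k = 1 to 6:
  k=1: 2.2
  k=2: 1.555635
  k=3: 1.270171
  k=4: 1.1
  k=5: 0.98387
  k=6: 0.898146
Step 2: Partial sum = 2.2 + 1.555635 + 1.270171 + 1.1 + 0.98387 + 0.898146
     = 8.007822
Step 3: The full series sum_(k>=1) 2.2*1/sqrt(k) diverges (p-series with p = 1/2 <= 1; a nonzero constant multiple of a divergent series diverges).
Step 4: The (first) Borel-Cantelli lemma requires a summable sequence of measures, so it does not apply here;
        from this bound alone no conclusion about a.e. convergence can be drawn (convergence in measure still
        gives an a.e.-convergent subsequence, but not a.e. convergence of the whole sequence).
Conclusion: series diverges; Borel-Cantelli is inconclusive about a.e. convergence of f_k.


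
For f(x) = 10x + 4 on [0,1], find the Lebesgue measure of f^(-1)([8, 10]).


f^(-1)([8, 10]) = {x : 8 <= 10x + 4 <= 10}
Solving: (8 - 4)/10 <= x <= (10 - 4)/10
= [0.4, 0.6]
Intersecting with [0,1]: [0.4, 0.6]
Measure = 0.6 - 0.4 = 0.2


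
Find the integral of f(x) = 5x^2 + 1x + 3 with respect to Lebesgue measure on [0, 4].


The Lebesgue integral of a Riemann-integrable function agrees with the Riemann integral.
Antiderivative F(x) = (5/3)x^3 + (1/2)x^2 + 3x
F(4) = (5/3)*4^3 + (1/2)*4^2 + 3*4
     = (5/3)*64 + (1/2)*16 + 3*4
     = 106.666667 + 8 + 12
     = 126.666667
F(0) = 0.0
Integral = F(4) - F(0) = 126.666667 - 0.0 = 126.666667


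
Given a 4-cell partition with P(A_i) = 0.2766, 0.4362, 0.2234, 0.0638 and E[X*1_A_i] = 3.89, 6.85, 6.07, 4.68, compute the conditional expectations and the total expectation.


For each cell A_i: E[X|A_i] = E[X*1_A_i] / P(A_i)
Step 1: E[X|A_1] = 3.89 / 0.2766 = 14.06363
Step 2: E[X|A_2] = 6.85 / 0.4362 = 15.703806
Step 3: E[X|A_3] = 6.07 / 0.2234 = 27.170994
Step 4: E[X|A_4] = 4.68 / 0.0638 = 73.354232
Verification: E[X] = sum E[X*1_A_i] = 3.89 + 6.85 + 6.07 + 4.68 = 21.49


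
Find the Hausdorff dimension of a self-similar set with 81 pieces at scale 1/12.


For a self-similar set with N copies scaled by 1/r:
dim_H = log(N)/log(r) = log(81)/log(12)
= 4.394449/2.484907
= 1.768456


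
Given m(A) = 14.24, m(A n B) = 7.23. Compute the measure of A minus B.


m(A \ B) = m(A) - m(A n B)
= 14.24 - 7.23
= 7.01


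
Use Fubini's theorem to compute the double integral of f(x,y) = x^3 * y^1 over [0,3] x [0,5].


By Fubini's theorem, the double integral factors as a product of single integrals:
Step 1: integral_0^3 x^3 dx = [x^4/4] from 0 to 3
     = 3^4/4 = 20.25
Step 2: integral_0^5 y^1 dy = [y^2/2] from 0 to 5
     = 5^2/2 = 12.5
Step 3: Double integral = 20.25 * 12.5 = 253.125


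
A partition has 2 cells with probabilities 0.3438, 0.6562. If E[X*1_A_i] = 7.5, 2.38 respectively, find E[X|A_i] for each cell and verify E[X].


For each cell A_i: E[X|A_i] = E[X*1_A_i] / P(A_i)
Step 1: E[X|A_1] = 7.5 / 0.3438 = 21.815009
Step 2: E[X|A_2] = 2.38 / 0.6562 = 3.626943
Verification: E[X] = sum E[X*1_A_i] = 7.5 + 2.38 = 9.88


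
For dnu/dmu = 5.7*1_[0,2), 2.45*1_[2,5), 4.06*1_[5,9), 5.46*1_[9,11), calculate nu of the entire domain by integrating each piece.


Integrate each piece of the Radon-Nikodym derivative:
Step 1: integral_0^2 5.7 dx = 5.7*(2-0) = 5.7*2 = 11.4
Step 2: integral_2^5 2.45 dx = 2.45*(5-2) = 2.45*3 = 7.35
Step 3: integral_5^9 4.06 dx = 4.06*(9-5) = 4.06*4 = 16.24
Step 4: integral_9^11 5.46 dx = 5.46*(11-9) = 5.46*2 = 10.92
Total: 11.4 + 7.35 + 16.24 + 10.92 = 45.91


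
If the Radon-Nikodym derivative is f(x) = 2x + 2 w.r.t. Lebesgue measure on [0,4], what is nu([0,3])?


nu(A) = integral_A (dnu/dmu) dmu = integral_0^3 (2x + 2) dx
Step 1: Antiderivative F(x) = (2/2)x^2 + 2x
Step 2: F(3) = (2/2)*3^2 + 2*3 = 9 + 6 = 15
Step 3: F(0) = (2/2)*0^2 + 2*0 = 0.0 + 0 = 0.0
Step 4: nu([0,3]) = F(3) - F(0) = 15 - 0.0 = 15


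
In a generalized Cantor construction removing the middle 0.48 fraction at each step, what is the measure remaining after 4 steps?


Step 1: At each step, fraction remaining = 1 - 0.48 = 0.52
Step 2: After 4 steps, measure = (0.52)^4
Step 3: Computing the power step by step:
  After step 1: 0.52
  After step 2: 0.2704
  After step 3: 0.140608
  After step 4: 0.073116
Result = 0.073116


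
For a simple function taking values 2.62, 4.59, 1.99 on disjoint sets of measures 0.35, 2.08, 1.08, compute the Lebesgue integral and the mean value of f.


Step 1: Integral = sum(value_i * measure_i)
= 2.62*0.35 + 4.59*2.08 + 1.99*1.08
= 0.917 + 9.5472 + 2.1492
= 12.6134
Step 2: Total measure of domain = 0.35 + 2.08 + 1.08 = 3.51
Step 3: Average value = 12.6134 / 3.51 = 3.593561


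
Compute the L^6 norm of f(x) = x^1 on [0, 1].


Step 1: ||f||_6 = (integral_0^1 |x^1|^6 dx)^(1/6)
     = (integral_0^1 x^6 dx)^(1/6)
Step 2: integral_0^1 x^6 dx = [x^7/(7)] from 0 to 1 = 1^7/7
     = 1/7 = 0.142857
Step 3: ||f||_6 = (0.142857)^(1/6) = 0.72302


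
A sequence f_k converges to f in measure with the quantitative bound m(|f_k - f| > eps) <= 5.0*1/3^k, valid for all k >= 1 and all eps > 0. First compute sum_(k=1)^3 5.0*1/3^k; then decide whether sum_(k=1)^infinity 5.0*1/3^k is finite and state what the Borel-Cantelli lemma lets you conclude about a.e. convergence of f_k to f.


Step 1: List the terms 5.0*1/3^k for k = 1 to 3:
  k=1: 1.666667
  k=2: 0.555556
  k=3: 0.185185
Step 2: Partial sum = 1.666667 + 0.555556 + 0.185185
     = 2.407407
Step 3: The full series sum_(k>=1) 5.0*1/3^k converges (geometric series with ratio 1/3 < 1; a constant multiple of a convergent series converges).
Step 4: Fix eps > 0. Since sum_k m(|f_k - f| > eps) < infinity, the Borel-Cantelli lemma gives
        m(limsup_k {|f_k - f| > eps}) = 0, i.e. for a.e. x, |f_k(x) - f(x)| <= eps for all large k.
        Applying this with eps = 1/j for j = 1, 2, ... and intersecting the countably many full-measure sets,
        for a.e. x we get limsup_k |f_k(x) - f(x)| <= 1/j for every j, hence f_k -> f almost everywhere.
Conclusion: series converges; Borel-Cantelli yields f_k -> f a.e.


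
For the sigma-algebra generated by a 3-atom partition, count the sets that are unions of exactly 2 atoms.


Each element of F is a union of some subset of the 3 atoms.
Elements that are unions of exactly 2 atoms correspond to 2-element subsets of the 3 atoms.
Count = C(3, 2) = 3! / (2! * 1!) = 3.


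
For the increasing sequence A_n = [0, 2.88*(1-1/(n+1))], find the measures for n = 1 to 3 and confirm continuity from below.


By continuity of measure from below: if A_n increases to A, then m(A_n) -> m(A).
Here A = [0, 2.88], so m(A) = 2.88
Step 1: a_1 = 2.88*(1 - 1/2) = 1.44, m(A_1) = 1.44
Step 2: a_2 = 2.88*(1 - 1/3) = 1.92, m(A_2) = 1.92
Step 3: a_3 = 2.88*(1 - 1/4) = 2.16, m(A_3) = 2.16
Limit: m(A_n) -> m([0,2.88]) = 2.88


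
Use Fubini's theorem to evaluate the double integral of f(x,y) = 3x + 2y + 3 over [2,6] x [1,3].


By Fubini, integrate in x first, then y.
Step 1: Fix y, integrate over x in [2,6]:
  integral(3x + 2y + 3, x=2..6)
  = 3*(6^2 - 2^2)/2 + (2y + 3)*(6 - 2)
  = 48 + (2y + 3)*4
  = 48 + 8y + 12
  = 60 + 8y
Step 2: Integrate over y in [1,3]:
  integral(60 + 8y, y=1..3)
  = 60*2 + 8*(3^2 - 1^2)/2
  = 120 + 32
  = 152


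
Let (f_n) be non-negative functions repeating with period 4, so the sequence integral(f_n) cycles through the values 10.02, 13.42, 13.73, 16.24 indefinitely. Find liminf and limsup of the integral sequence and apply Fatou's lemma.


The sequence (integral(f_n)) is periodic with period 4, repeating the values 10.02, 13.42, 13.73, 16.24 indefinitely.
Step 1: For a periodic sequence, every tail (a_m, a_(m+1), ...) contains all 4 period values infinitely often.
Step 2: Hence inf of every tail = min of the period values = min(10.02, 13.42, 13.73, 16.24) = 10.02.
        liminf_n integral(f_n) = sup over m of (inf of tail from m) = 10.02.
Step 3: Similarly sup of every tail = max of the period values = 16.24.
        limsup_n integral(f_n) = 16.24.
Step 4: Fatou's lemma: integral(liminf_n f_n) <= liminf_n integral(f_n) = 10.02.
        So the integral of the pointwise liminf is at most 10.02.


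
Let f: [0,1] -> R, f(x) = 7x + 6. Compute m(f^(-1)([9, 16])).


f^(-1)([9, 16]) = {x : 9 <= 7x + 6 <= 16}
Solving: (9 - 6)/7 <= x <= (16 - 6)/7
= [0.428571, 1.428571]
Intersecting with [0,1]: [0.428571, 1]
Measure = 1 - 0.428571 = 0.571429


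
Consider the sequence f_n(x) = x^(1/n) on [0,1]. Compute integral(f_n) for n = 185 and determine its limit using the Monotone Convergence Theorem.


At n = 185: f_185(x) = x^(1/185).
Step 1: integral(x^(1/185), 0, 1) = [x^(1/185+1) / (1/185+1)] from 0 to 1
     = 1 / (1/185 + 1) = 1 / ((185+1)/185) = 185/(185+1)
     = 185/186 = 0.994624
Step 2: As n -> infinity, f_n(x) = x^(1/n) -> 1 for x in (0,1], and f_n is increasing in n.
By MCT, lim_n integral(f_n) = integral(lim_n f_n) = integral(1, 0, 1) = 1.
Step 3: Verify convergence: 185/186 = 0.994624 -> 1


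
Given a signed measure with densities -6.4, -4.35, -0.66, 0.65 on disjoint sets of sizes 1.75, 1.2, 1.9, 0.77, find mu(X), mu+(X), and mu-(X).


Step 1: Compute signed measure on each set:
  Set 1: -6.4 * 1.75 = -11.2
  Set 2: -4.35 * 1.2 = -5.22
  Set 3: -0.66 * 1.9 = -1.254
  Set 4: 0.65 * 0.77 = 0.5005
Step 2: Total signed measure = (-11.2) + (-5.22) + (-1.254) + (0.5005)
     = -17.1735
Step 3: Positive part mu+(X) = sum of positive contributions = 0.5005
Step 4: Negative part mu-(X) = |sum of negative contributions| = 17.674


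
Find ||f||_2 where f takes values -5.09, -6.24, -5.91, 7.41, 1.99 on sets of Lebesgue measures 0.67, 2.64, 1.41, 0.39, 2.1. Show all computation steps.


Step 1: Compute |f_i|^2 for each value:
  |-5.09|^2 = 25.9081
  |-6.24|^2 = 38.9376
  |-5.91|^2 = 34.9281
  |7.41|^2 = 54.9081
  |1.99|^2 = 3.9601
Step 2: Multiply by measures and sum:
  25.9081 * 0.67 = 17.358427
  38.9376 * 2.64 = 102.795264
  34.9281 * 1.41 = 49.248621
  54.9081 * 0.39 = 21.414159
  3.9601 * 2.1 = 8.31621
Sum = 17.358427 + 102.795264 + 49.248621 + 21.414159 + 8.31621 = 199.132681
Step 3: Take the p-th root:
||f||_2 = (199.132681)^(1/2) = 14.111438


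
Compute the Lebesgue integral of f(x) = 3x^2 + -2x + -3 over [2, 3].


The Lebesgue integral of a Riemann-integrable function agrees with the Riemann integral.
Antiderivative F(x) = (3/3)x^3 + (-2/2)x^2 + -3x
F(3) = (3/3)*3^3 + (-2/2)*3^2 + -3*3
     = (3/3)*27 + (-2/2)*9 + -3*3
     = 27 + -9 + -9
     = 9
F(2) = -2
Integral = F(3) - F(2) = 9 - -2 = 11


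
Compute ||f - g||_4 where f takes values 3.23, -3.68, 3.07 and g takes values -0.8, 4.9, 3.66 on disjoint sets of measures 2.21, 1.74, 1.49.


Step 1: Compute differences f_i - g_i:
  3.23 - -0.8 = 4.03
  -3.68 - 4.9 = -8.58
  3.07 - 3.66 = -0.59
Step 2: Compute |diff|^4 * measure for each set:
  |4.03|^4 * 2.21 = 263.766833 * 2.21 = 582.924701
  |-8.58|^4 * 1.74 = 5419.374349 * 1.74 = 9429.711367
  |-0.59|^4 * 1.49 = 0.121174 * 1.49 = 0.180549
Step 3: Sum = 10012.816616
Step 4: ||f-g||_4 = (10012.816616)^(1/4) = 10.003203


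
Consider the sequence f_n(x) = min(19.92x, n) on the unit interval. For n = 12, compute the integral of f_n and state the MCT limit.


f(x) = 19.92x on [0,1]; f_n(x) = min(19.92x, n). At n = 12:
Step 1: f(x) reaches 12 at x = 12/19.92 = 0.60241
Step 2: integral(f_12) = integral(19.92x, 0, 0.60241) + integral(12, 0.60241, 1)
       = 19.92*0.60241^2/2 + 12*(1 - 0.60241)
       = 3.614458 + 4.771084
       = 8.385542
Step 3: As n -> infinity, f_n increases to f, so by MCT integral(f_n) -> integral(f) = 19.92/2 = 9.96.
Convergence: integral(f_12) = 8.385542 -> 9.96 as n -> infinity


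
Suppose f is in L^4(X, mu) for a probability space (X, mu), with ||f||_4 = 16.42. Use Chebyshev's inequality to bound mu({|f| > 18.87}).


Chebyshev/Markov inequality: mu(|f| > eps) <= (||f||_p / eps)^p
Step 1: ||f||_4 / eps = 16.42 / 18.87 = 0.870164
Step 2: Raise to power p = 4:
  (0.870164)^4 = 0.57333
Step 3: Therefore mu(|f| > 18.87) <= 0.57333


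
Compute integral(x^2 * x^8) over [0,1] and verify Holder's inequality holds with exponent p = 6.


Step 1: Exact integral of f*g = integral(x^10, 0, 1) = 1/11
     = 0.090909
Step 2: Holder bound with p=6, q=1.2:
  ||f||_p = (integral x^12 dx)^(1/6) = (1/13)^(1/6) = 0.652143
  ||g||_q = (integral x^9.6 dx)^(1/1.2) = (1/10.6)^(1/1.2) = 0.139823
Step 3: Holder bound = ||f||_p * ||g||_q = 0.652143 * 0.139823 = 0.091185
Verification: 0.090909 <= 0.091185 (Holder holds)


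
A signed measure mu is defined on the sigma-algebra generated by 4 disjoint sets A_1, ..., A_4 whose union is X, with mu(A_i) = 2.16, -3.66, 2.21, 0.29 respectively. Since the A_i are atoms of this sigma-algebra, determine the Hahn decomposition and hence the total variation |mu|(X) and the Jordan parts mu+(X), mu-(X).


Step 1: Every measurable set is a union of atoms (the cells / points), so a Hahn decomposition is
  obtained by grouping atoms by sign: P = union of atoms with mu > 0, N = union of the remaining atoms.
  Atoms in P (indices): 1, 3, 4;  atoms in N (indices): 2
  Positive values: 2.16, 2.21, 0.29
  Negative values: -3.66
Step 2: mu+(X) = mu(P) = sum of positive atom values = 4.66
Step 3: mu-(X) = -mu(N) = sum of |negative atom values| = 3.66
Step 4: |mu|(X) = mu+(X) + mu-(X) = 4.66 + 3.66 = 8.32


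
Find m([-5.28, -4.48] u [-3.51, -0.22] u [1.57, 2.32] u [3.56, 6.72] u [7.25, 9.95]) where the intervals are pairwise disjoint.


For pairwise disjoint intervals, m(union) = sum of lengths.
= (-4.48 - -5.28) + (-0.22 - -3.51) + (2.32 - 1.57) + (6.72 - 3.56) + (9.95 - 7.25)
= 0.8 + 3.29 + 0.75 + 3.16 + 2.7
= 10.7


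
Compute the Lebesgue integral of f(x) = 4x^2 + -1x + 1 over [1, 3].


The Lebesgue integral of a Riemann-integrable function agrees with the Riemann integral.
Antiderivative F(x) = (4/3)x^3 + (-1/2)x^2 + 1x
F(3) = (4/3)*3^3 + (-1/2)*3^2 + 1*3
     = (4/3)*27 + (-1/2)*9 + 1*3
     = 36 + -4.5 + 3
     = 34.5
F(1) = 1.833333
Integral = F(3) - F(1) = 34.5 - 1.833333 = 32.666667


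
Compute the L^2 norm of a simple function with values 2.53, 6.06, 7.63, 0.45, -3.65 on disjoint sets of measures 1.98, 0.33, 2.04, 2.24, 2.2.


Step 1: Compute |f_i|^2 for each value:
  |2.53|^2 = 6.4009
  |6.06|^2 = 36.7236
  |7.63|^2 = 58.2169
  |0.45|^2 = 0.2025
  |-3.65|^2 = 13.3225
Step 2: Multiply by measures and sum:
  6.4009 * 1.98 = 12.673782
  36.7236 * 0.33 = 12.118788
  58.2169 * 2.04 = 118.762476
  0.2025 * 2.24 = 0.4536
  13.3225 * 2.2 = 29.3095
Sum = 12.673782 + 12.118788 + 118.762476 + 0.4536 + 29.3095 = 173.318146
Step 3: Take the p-th root:
||f||_2 = (173.318146)^(1/2) = 13.165035


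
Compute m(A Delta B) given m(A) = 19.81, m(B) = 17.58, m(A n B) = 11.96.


m(A Delta B) = m(A) + m(B) - 2*m(A n B)
= 19.81 + 17.58 - 2*11.96
= 19.81 + 17.58 - 23.92
= 13.47


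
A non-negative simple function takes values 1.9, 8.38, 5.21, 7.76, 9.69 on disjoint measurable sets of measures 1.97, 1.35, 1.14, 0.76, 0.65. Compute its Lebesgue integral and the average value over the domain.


Step 1: Integral = sum(value_i * measure_i)
= 1.9*1.97 + 8.38*1.35 + 5.21*1.14 + 7.76*0.76 + 9.69*0.65
= 3.743 + 11.313 + 5.9394 + 5.8976 + 6.2985
= 33.1915
Step 2: Total measure of domain = 1.97 + 1.35 + 1.14 + 0.76 + 0.65 = 5.87
Step 3: Average value = 33.1915 / 5.87 = 5.654429


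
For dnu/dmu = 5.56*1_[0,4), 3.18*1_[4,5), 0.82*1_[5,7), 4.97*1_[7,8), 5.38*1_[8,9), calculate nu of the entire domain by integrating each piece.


Integrate each piece of the Radon-Nikodym derivative:
Step 1: integral_0^4 5.56 dx = 5.56*(4-0) = 5.56*4 = 22.24
Step 2: integral_4^5 3.18 dx = 3.18*(5-4) = 3.18*1 = 3.18
Step 3: integral_5^7 0.82 dx = 0.82*(7-5) = 0.82*2 = 1.64
Step 4: integral_7^8 4.97 dx = 4.97*(8-7) = 4.97*1 = 4.97
Step 5: integral_8^9 5.38 dx = 5.38*(9-8) = 5.38*1 = 5.38
Total: 22.24 + 3.18 + 1.64 + 4.97 + 5.38 = 37.41


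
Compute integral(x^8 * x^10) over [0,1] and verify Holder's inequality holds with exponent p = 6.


Step 1: Exact integral of f*g = integral(x^18, 0, 1) = 1/19
     = 0.052632
Step 2: Holder bound with p=6, q=1.2:
  ||f||_p = (integral x^48 dx)^(1/6) = (1/49)^(1/6) = 0.522758
  ||g||_q = (integral x^12 dx)^(1/1.2) = (1/13)^(1/1.2) = 0.117954
Step 3: Holder bound = ||f||_p * ||g||_q = 0.522758 * 0.117954 = 0.061662
Verification: 0.052632 <= 0.061662 (Holder holds)


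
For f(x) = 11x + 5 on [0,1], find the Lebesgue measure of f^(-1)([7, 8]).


f^(-1)([7, 8]) = {x : 7 <= 11x + 5 <= 8}
Solving: (7 - 5)/11 <= x <= (8 - 5)/11
= [0.181818, 0.272727]
Intersecting with [0,1]: [0.181818, 0.272727]
Measure = 0.272727 - 0.181818 = 0.090909


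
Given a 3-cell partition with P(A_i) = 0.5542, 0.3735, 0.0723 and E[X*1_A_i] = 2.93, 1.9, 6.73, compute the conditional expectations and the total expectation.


For each cell A_i: E[X|A_i] = E[X*1_A_i] / P(A_i)
Step 1: E[X|A_1] = 2.93 / 0.5542 = 5.2869
Step 2: E[X|A_2] = 1.9 / 0.3735 = 5.087015
Step 3: E[X|A_3] = 6.73 / 0.0723 = 93.084371
Verification: E[X] = sum E[X*1_A_i] = 2.93 + 1.9 + 6.73 = 11.56


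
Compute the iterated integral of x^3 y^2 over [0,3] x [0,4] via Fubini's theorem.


By Fubini's theorem, the double integral factors as a product of single integrals:
Step 1: integral_0^3 x^3 dx = [x^4/4] from 0 to 3
     = 3^4/4 = 20.25
Step 2: integral_0^4 y^2 dy = [y^3/3] from 0 to 4
     = 4^3/3 = 21.333333
Step 3: Double integral = 20.25 * 21.333333 = 432


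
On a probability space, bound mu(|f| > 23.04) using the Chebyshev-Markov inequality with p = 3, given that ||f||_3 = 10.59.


Chebyshev/Markov inequality: mu(|f| > eps) <= (||f||_p / eps)^p
Step 1: ||f||_3 / eps = 10.59 / 23.04 = 0.459635
Step 2: Raise to power p = 3:
  (0.459635)^3 = 0.097105
Step 3: Therefore mu(|f| > 23.04) <= 0.097105


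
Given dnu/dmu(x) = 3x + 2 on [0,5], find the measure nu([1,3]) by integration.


nu(A) = integral_A (dnu/dmu) dmu = integral_1^3 (3x + 2) dx
Step 1: Antiderivative F(x) = (3/2)x^2 + 2x
Step 2: F(3) = (3/2)*3^2 + 2*3 = 13.5 + 6 = 19.5
Step 3: F(1) = (3/2)*1^2 + 2*1 = 1.5 + 2 = 3.5
Step 4: nu([1,3]) = F(3) - F(1) = 19.5 - 3.5 = 16


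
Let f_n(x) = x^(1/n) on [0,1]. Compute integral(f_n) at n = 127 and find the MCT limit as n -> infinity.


At n = 127: f_127(x) = x^(1/127).
Step 1: integral(x^(1/127), 0, 1) = [x^(1/127+1) / (1/127+1)] from 0 to 1
     = 1 / (1/127 + 1) = 1 / ((127+1)/127) = 127/(127+1)
     = 127/128 = 0.992188
Step 2: As n -> infinity, f_n(x) = x^(1/n) -> 1 for x in (0,1], and f_n is increasing in n.
By MCT, lim_n integral(f_n) = integral(lim_n f_n) = integral(1, 0, 1) = 1.
Step 3: Verify convergence: 127/128 = 0.992188 -> 1


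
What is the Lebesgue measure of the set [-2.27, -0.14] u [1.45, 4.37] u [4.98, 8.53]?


For pairwise disjoint intervals, m(union) = sum of lengths.
= (-0.14 - -2.27) + (4.37 - 1.45) + (8.53 - 4.98)
= 2.13 + 2.92 + 3.55
= 8.6


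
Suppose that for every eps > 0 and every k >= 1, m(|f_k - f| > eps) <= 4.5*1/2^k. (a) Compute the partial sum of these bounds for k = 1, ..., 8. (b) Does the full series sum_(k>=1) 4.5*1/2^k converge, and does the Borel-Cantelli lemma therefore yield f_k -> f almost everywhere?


Step 1: List the terms 4.5*1/2^k for k = 1 to 8:
  k=1: 2.25
  k=2: 1.125
  k=3: 0.5625
  k=4: 0.28125
  k=5: 0.140625
  k=6: 0.070312
  k=7: 0.035156
  k=8: 0.017578
Step 2: Partial sum = 2.25 + 1.125 + 0.5625 + 0.28125 + 0.140625 + 0.070312 + 0.035156 + 0.017578
     = 4.482422
Step 3: The full series sum_(k>=1) 4.5*1/2^k converges (geometric series with ratio 1/2 < 1; a constant multiple of a convergent series converges).
Step 4: Fix eps > 0. Since sum_k m(|f_k - f| > eps) < infinity, the Borel-Cantelli lemma gives
        m(limsup_k {|f_k - f| > eps}) = 0, i.e. for a.e. x, |f_k(x) - f(x)| <= eps for all large k.
        Applying this with eps = 1/j for j = 1, 2, ... and intersecting the countably many full-measure sets,
        for a.e. x we get limsup_k |f_k(x) - f(x)| <= 1/j for every j, hence f_k -> f almost everywhere.
Conclusion: series converges; Borel-Cantelli yields f_k -> f a.e.


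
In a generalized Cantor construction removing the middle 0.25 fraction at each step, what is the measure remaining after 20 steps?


Step 1: At each step, fraction remaining = 1 - 0.25 = 0.75
Step 2: After 20 steps, measure = (0.75)^20
Result = 0.003171


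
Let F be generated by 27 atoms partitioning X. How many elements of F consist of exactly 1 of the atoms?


Each element of F is a union of some subset of the 27 atoms.
Elements that are unions of exactly 1 atoms correspond to 1-element subsets of the 27 atoms.
Count = C(27, 1) = 27! / (1! * 26!) = 27.


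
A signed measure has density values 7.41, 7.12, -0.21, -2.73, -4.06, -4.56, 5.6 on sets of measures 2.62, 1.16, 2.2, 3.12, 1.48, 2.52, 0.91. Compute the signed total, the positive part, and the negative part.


Step 1: Compute signed measure on each set:
  Set 1: 7.41 * 2.62 = 19.4142
  Set 2: 7.12 * 1.16 = 8.2592
  Set 3: -0.21 * 2.2 = -0.462
  Set 4: -2.73 * 3.12 = -8.5176
  Set 5: -4.06 * 1.48 = -6.0088
  Set 6: -4.56 * 2.52 = -11.4912
  Set 7: 5.6 * 0.91 = 5.096
Step 2: Total signed measure = (19.4142) + (8.2592) + (-0.462) + (-8.5176) + (-6.0088) + (-11.4912) + (5.096)
     = 6.2898
Step 3: Positive part mu+(X) = sum of positive contributions = 32.7694
Step 4: Negative part mu-(X) = |sum of negative contributions| = 26.4796


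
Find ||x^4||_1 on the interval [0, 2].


Step 1: ||f||_1 = (integral_0^2 |x^4|^1 dx)^(1/1)
     = (integral_0^2 x^4 dx)^(1/1)
Step 2: integral_0^2 x^4 dx = [x^5/(5)] from 0 to 2 = 2^5/5
     = 32/5 = 6.4
Step 3: ||f||_1 = (6.4)^(1/1) = 6.4


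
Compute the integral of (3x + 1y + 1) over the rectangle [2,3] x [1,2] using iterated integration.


By Fubini, integrate in x first, then y.
Step 1: Fix y, integrate over x in [2,3]:
  integral(3x + 1y + 1, x=2..3)
  = 3*(3^2 - 2^2)/2 + (1y + 1)*(3 - 2)
  = 7.5 + (1y + 1)*1
  = 7.5 + 1y + 1
  = 8.5 + 1y
Step 2: Integrate over y in [1,2]:
  integral(8.5 + 1y, y=1..2)
  = 8.5*1 + 1*(2^2 - 1^2)/2
  = 8.5 + 1.5
  = 10


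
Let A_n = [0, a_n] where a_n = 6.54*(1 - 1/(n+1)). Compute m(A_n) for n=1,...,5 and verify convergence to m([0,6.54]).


By continuity of measure from below: if A_n increases to A, then m(A_n) -> m(A).
Here A = [0, 6.54], so m(A) = 6.54
Step 1: a_1 = 6.54*(1 - 1/2) = 3.27, m(A_1) = 3.27
Step 2: a_2 = 6.54*(1 - 1/3) = 4.36, m(A_2) = 4.36
Step 3: a_3 = 6.54*(1 - 1/4) = 4.905, m(A_3) = 4.905
Step 4: a_4 = 6.54*(1 - 1/5) = 5.232, m(A_4) = 5.232
Step 5: a_5 = 6.54*(1 - 1/6) = 5.45, m(A_5) = 5.45
Limit: m(A_n) -> m([0,6.54]) = 6.54


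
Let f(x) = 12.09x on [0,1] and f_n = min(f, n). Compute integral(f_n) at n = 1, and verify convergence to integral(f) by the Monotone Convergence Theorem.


f(x) = 12.09x on [0,1]; f_n(x) = min(12.09x, n). At n = 1:
Step 1: f(x) reaches 1 at x = 1/12.09 = 0.082713
Step 2: integral(f_1) = integral(12.09x, 0, 0.082713) + integral(1, 0.082713, 1)
       = 12.09*0.082713^2/2 + 1*(1 - 0.082713)
       = 0.041356 + 0.917287
       = 0.958644
Step 3: As n -> infinity, f_n increases to f, so by MCT integral(f_n) -> integral(f) = 12.09/2 = 6.045.
Convergence: integral(f_1) = 0.958644 -> 6.045 as n -> infinity


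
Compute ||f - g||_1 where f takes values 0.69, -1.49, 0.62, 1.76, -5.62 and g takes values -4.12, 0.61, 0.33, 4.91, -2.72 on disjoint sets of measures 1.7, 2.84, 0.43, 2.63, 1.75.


Step 1: Compute differences f_i - g_i:
  0.69 - -4.12 = 4.81
  -1.49 - 0.61 = -2.1
  0.62 - 0.33 = 0.29
  1.76 - 4.91 = -3.15
  -5.62 - -2.72 = -2.9
Step 2: Compute |diff|^1 * measure for each set:
  |4.81|^1 * 1.7 = 4.81 * 1.7 = 8.177
  |-2.1|^1 * 2.84 = 2.1 * 2.84 = 5.964
  |0.29|^1 * 0.43 = 0.29 * 0.43 = 0.1247
  |-3.15|^1 * 2.63 = 3.15 * 2.63 = 8.2845
  |-2.9|^1 * 1.75 = 2.9 * 1.75 = 5.075
Step 3: Sum = 27.6252
Step 4: ||f-g||_1 = (27.6252)^(1/1) = 27.6252


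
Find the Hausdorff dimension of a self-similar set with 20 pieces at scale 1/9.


For a self-similar set with N copies scaled by 1/r:
dim_H = log(N)/log(r) = log(20)/log(9)
= 2.995732/2.197225
= 1.363417


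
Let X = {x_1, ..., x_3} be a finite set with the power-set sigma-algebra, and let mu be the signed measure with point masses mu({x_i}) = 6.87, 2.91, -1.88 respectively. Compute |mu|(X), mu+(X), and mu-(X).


Step 1: Every measurable set is a union of atoms (the cells / points), so a Hahn decomposition is
  obtained by grouping atoms by sign: P = union of atoms with mu > 0, N = union of the remaining atoms.
  Atoms in P (indices): 1, 2;  atoms in N (indices): 3
  Positive values: 6.87, 2.91
  Negative values: -1.88
Step 2: mu+(X) = mu(P) = sum of positive atom values = 9.78
Step 3: mu-(X) = -mu(N) = sum of |negative atom values| = 1.88
Step 4: |mu|(X) = mu+(X) + mu-(X) = 9.78 + 1.88 = 11.66


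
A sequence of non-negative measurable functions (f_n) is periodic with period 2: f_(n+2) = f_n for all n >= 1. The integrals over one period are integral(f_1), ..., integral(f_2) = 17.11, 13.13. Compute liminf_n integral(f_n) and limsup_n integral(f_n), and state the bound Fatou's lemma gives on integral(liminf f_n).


The sequence (integral(f_n)) is periodic with period 2, repeating the values 17.11, 13.13 indefinitely.
Step 1: For a periodic sequence, every tail (a_m, a_(m+1), ...) contains all 2 period values infinitely often.
Step 2: Hence inf of every tail = min of the period values = min(17.11, 13.13) = 13.13.
        liminf_n integral(f_n) = sup over m of (inf of tail from m) = 13.13.
Step 3: Similarly sup of every tail = max of the period values = 17.11.
        limsup_n integral(f_n) = 17.11.
Step 4: Fatou's lemma: integral(liminf_n f_n) <= liminf_n integral(f_n) = 13.13.
        So the integral of the pointwise liminf is at most 13.13.


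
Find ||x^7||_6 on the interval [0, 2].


Step 1: ||f||_6 = (integral_0^2 |x^7|^6 dx)^(1/6)
     = (integral_0^2 x^42 dx)^(1/6)
Step 2: integral_0^2 x^42 dx = [x^43/(43)] from 0 to 2 = 2^43/43
     = 8796093022208/43 = 2.045603e+11
Step 3: ||f||_6 = (2.045603e+11)^(1/6) = 76.760341


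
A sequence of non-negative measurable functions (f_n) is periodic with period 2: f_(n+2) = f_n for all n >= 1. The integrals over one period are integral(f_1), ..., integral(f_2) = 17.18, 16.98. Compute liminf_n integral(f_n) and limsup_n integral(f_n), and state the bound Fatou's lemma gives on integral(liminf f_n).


The sequence (integral(f_n)) is periodic with period 2, repeating the values 17.18, 16.98 indefinitely.
Step 1: For a periodic sequence, every tail (a_m, a_(m+1), ...) contains all 2 period values infinitely often.
Step 2: Hence inf of every tail = min of the period values = min(17.18, 16.98) = 16.98.
        liminf_n integral(f_n) = sup over m of (inf of tail from m) = 16.98.
Step 3: Similarly sup of every tail = max of the period values = 17.18.
        limsup_n integral(f_n) = 17.18.
Step 4: Fatou's lemma: integral(liminf_n f_n) <= liminf_n integral(f_n) = 16.98.
        So the integral of the pointwise liminf is at most 16.98.


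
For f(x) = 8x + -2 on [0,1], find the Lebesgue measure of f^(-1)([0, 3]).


f^(-1)([0, 3]) = {x : 0 <= 8x + -2 <= 3}
Solving: (0 - -2)/8 <= x <= (3 - -2)/8
= [0.25, 0.625]
Intersecting with [0,1]: [0.25, 0.625]
Measure = 0.625 - 0.25 = 0.375


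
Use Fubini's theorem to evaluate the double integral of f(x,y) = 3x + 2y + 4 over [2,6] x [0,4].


By Fubini, integrate in x first, then y.
Step 1: Fix y, integrate over x in [2,6]:
  integral(3x + 2y + 4, x=2..6)
  = 3*(6^2 - 2^2)/2 + (2y + 4)*(6 - 2)
  = 48 + (2y + 4)*4
  = 48 + 8y + 16
  = 64 + 8y
Step 2: Integrate over y in [0,4]:
  integral(64 + 8y, y=0..4)
  = 64*4 + 8*(4^2 - 0^2)/2
  = 256 + 64
  = 320


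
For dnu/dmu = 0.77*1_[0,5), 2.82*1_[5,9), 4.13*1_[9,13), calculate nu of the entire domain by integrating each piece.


Integrate each piece of the Radon-Nikodym derivative:
Step 1: integral_0^5 0.77 dx = 0.77*(5-0) = 0.77*5 = 3.85
Step 2: integral_5^9 2.82 dx = 2.82*(9-5) = 2.82*4 = 11.28
Step 3: integral_9^13 4.13 dx = 4.13*(13-9) = 4.13*4 = 16.52
Total: 3.85 + 11.28 + 16.52 = 31.65


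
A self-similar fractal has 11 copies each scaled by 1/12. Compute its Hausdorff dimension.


For a self-similar set with N copies scaled by 1/r:
dim_H = log(N)/log(r) = log(11)/log(12)
= 2.397895/2.484907
= 0.964984


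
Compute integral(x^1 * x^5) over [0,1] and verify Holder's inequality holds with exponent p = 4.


Step 1: Exact integral of f*g = integral(x^6, 0, 1) = 1/7
     = 0.142857
Step 2: Holder bound with p=4, q=1.333333:
  ||f||_p = (integral x^4 dx)^(1/4) = (1/5)^(1/4) = 0.66874
  ||g||_q = (integral x^6.666667 dx)^(1/1.333333) = (1/7.666667)^(1/1.333333) = 0.217043
Step 3: Holder bound = ||f||_p * ||g||_q = 0.66874 * 0.217043 = 0.145145
Verification: 0.142857 <= 0.145145 (Holder holds)


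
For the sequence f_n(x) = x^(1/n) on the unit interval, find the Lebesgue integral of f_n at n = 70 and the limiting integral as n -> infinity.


At n = 70: f_70(x) = x^(1/70).
Step 1: integral(x^(1/70), 0, 1) = [x^(1/70+1) / (1/70+1)] from 0 to 1
     = 1 / (1/70 + 1) = 1 / ((70+1)/70) = 70/(70+1)
     = 70/71 = 0.985915
Step 2: As n -> infinity, f_n(x) = x^(1/n) -> 1 for x in (0,1], and f_n is increasing in n.
By MCT, lim_n integral(f_n) = integral(lim_n f_n) = integral(1, 0, 1) = 1.
Step 3: Verify convergence: 70/71 = 0.985915 -> 1


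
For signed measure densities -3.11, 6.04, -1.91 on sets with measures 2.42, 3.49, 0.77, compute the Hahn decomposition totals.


Step 1: Compute signed measure on each set:
  Set 1: -3.11 * 2.42 = -7.5262
  Set 2: 6.04 * 3.49 = 21.0796
  Set 3: -1.91 * 0.77 = -1.4707
Step 2: Total signed measure = (-7.5262) + (21.0796) + (-1.4707)
     = 12.0827
Step 3: Positive part mu+(X) = sum of positive contributions = 21.0796
Step 4: Negative part mu-(X) = |sum of negative contributions| = 8.9969


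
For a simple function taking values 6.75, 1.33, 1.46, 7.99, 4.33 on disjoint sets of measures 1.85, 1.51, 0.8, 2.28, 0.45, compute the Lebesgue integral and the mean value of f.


Step 1: Integral = sum(value_i * measure_i)
= 6.75*1.85 + 1.33*1.51 + 1.46*0.8 + 7.99*2.28 + 4.33*0.45
= 12.4875 + 2.0083 + 1.168 + 18.2172 + 1.9485
= 35.8295
Step 2: Total measure of domain = 1.85 + 1.51 + 0.8 + 2.28 + 0.45 = 6.89
Step 3: Average value = 35.8295 / 6.89 = 5.200218
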